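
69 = 69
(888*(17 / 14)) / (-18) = -1258 / 21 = -59.90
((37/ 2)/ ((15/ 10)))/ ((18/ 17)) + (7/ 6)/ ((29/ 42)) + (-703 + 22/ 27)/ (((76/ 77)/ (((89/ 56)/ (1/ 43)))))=-2571004891/ 52896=-48604.90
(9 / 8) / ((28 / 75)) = 675 / 224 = 3.01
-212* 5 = -1060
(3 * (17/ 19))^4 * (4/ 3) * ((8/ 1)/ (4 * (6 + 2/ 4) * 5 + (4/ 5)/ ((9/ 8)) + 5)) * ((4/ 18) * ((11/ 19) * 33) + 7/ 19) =284679658080/ 15121536593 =18.83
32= 32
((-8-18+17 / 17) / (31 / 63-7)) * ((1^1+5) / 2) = 945 / 82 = 11.52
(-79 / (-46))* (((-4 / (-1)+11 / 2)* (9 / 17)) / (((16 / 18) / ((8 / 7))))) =121581 / 10948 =11.11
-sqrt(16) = -4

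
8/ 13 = 0.62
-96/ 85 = -1.13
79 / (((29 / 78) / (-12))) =-73944 / 29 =-2549.79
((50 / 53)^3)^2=15625000000 / 22164361129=0.70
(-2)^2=4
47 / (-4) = -47 / 4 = -11.75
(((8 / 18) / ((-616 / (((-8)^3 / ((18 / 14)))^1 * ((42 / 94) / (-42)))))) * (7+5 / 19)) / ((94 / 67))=-197248 / 12465387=-0.02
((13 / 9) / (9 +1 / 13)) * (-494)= -41743 / 531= -78.61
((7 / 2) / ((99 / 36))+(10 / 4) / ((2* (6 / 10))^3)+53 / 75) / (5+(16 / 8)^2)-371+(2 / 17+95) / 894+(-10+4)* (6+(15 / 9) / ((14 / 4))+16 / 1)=-9580798186063 / 18957985200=-505.37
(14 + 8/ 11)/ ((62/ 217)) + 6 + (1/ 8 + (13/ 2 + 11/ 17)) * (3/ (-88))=685737/ 11968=57.30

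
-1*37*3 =-111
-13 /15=-0.87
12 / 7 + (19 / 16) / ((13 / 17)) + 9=12.27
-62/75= -0.83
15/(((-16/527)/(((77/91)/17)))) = -5115/208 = -24.59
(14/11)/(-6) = -7/33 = -0.21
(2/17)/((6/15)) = 5/17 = 0.29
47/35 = 1.34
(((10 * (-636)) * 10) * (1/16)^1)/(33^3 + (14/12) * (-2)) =-11925/107804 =-0.11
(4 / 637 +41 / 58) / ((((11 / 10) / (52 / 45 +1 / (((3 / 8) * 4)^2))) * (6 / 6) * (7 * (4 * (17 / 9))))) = 474282 / 24181157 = 0.02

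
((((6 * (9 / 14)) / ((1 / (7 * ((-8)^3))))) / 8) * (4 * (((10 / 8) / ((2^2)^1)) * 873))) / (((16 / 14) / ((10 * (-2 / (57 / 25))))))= 274995000 / 19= 14473421.05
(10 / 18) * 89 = 49.44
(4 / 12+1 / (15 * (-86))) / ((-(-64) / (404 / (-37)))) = -0.06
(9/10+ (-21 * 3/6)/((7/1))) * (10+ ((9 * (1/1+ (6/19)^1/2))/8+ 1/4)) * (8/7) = -5268/665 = -7.92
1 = 1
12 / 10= 1.20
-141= -141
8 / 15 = 0.53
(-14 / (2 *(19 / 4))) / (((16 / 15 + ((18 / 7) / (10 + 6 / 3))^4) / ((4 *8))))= -516311040 / 11701549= -44.12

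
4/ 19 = 0.21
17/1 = 17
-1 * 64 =-64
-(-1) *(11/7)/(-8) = -11/56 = -0.20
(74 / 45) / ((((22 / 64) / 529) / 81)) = 11274048 / 55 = 204982.69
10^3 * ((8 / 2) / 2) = 2000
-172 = -172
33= 33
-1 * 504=-504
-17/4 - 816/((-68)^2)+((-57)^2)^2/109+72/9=717834555/7412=96847.62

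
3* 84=252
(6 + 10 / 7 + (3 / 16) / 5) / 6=4181 / 3360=1.24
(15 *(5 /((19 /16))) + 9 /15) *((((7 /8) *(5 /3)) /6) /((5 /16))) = 4711 /95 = 49.59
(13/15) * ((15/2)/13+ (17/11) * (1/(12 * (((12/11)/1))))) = 1301/2160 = 0.60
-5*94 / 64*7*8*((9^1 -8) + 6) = -11515 / 4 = -2878.75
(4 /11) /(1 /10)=40 /11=3.64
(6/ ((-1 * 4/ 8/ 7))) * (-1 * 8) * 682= 458304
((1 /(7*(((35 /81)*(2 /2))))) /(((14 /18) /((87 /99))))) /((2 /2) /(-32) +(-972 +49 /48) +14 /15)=-676512 /1756848401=-0.00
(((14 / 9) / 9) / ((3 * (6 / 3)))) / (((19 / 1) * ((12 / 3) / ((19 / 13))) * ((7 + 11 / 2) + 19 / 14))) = 49 / 1225692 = 0.00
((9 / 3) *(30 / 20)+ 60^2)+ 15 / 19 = 3605.29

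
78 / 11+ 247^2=671177 / 11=61016.09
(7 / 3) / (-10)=-7 / 30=-0.23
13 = 13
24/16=3/2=1.50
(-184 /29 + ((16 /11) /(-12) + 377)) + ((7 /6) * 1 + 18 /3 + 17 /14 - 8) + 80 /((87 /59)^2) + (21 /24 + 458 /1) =4040442467 /4662504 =866.58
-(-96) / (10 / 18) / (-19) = -864 / 95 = -9.09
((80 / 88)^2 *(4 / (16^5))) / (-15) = -5 / 23789568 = -0.00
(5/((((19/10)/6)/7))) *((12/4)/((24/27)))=14175/38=373.03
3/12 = 0.25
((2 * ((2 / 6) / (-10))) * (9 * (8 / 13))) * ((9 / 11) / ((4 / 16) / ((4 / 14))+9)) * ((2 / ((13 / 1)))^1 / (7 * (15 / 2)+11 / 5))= -6912 / 80332967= -0.00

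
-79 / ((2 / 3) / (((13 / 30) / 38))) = -1027 / 760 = -1.35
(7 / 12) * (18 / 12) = 7 / 8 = 0.88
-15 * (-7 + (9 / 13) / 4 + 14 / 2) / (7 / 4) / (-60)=9 / 364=0.02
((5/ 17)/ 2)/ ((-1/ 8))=-20/ 17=-1.18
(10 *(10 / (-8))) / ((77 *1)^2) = -25 / 11858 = -0.00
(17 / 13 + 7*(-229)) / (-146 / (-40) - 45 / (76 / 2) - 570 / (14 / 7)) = 7912360 / 1395719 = 5.67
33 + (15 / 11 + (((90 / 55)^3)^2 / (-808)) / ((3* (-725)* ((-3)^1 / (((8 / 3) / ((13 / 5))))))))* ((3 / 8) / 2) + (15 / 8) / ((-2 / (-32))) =341356642592319 / 5396458255760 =63.26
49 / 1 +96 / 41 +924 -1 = 39948 / 41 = 974.34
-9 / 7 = -1.29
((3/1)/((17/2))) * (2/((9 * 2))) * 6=4/17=0.24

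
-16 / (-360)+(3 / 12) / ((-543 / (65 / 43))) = 61289 / 1400940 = 0.04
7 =7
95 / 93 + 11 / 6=177 / 62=2.85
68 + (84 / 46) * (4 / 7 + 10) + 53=140.30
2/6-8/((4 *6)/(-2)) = 1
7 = 7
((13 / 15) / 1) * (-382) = -4966 / 15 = -331.07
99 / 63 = 1.57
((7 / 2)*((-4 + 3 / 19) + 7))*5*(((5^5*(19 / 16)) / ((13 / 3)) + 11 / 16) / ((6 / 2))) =7799225 / 494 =15787.90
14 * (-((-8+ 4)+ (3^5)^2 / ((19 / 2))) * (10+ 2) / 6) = -3304616 / 19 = -173927.16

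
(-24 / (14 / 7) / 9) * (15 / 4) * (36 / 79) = -180 / 79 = -2.28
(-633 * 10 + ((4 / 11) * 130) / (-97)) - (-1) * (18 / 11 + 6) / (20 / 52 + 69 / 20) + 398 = -6308855628 / 1063799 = -5930.50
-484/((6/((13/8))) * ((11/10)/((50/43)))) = -17875/129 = -138.57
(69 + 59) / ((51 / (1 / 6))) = 64 / 153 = 0.42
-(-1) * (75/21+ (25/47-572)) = -186838/329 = -567.90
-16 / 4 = -4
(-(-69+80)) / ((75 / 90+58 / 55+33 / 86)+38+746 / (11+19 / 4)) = -1638945 / 13057427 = -0.13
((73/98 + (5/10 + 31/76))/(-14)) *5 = -30775/52136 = -0.59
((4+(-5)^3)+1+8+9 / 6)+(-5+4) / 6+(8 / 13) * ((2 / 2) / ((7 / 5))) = -30092 / 273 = -110.23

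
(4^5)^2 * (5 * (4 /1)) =20971520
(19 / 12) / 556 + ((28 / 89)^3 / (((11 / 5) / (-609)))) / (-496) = 32441375431 / 1603911630288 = 0.02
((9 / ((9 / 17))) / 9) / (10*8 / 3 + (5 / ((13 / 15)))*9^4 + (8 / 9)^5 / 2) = 1449981 / 29077219987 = 0.00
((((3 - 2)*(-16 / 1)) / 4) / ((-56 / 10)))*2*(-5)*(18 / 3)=-42.86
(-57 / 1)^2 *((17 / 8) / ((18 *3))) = 6137 / 48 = 127.85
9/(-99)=-1/11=-0.09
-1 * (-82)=82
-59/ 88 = -0.67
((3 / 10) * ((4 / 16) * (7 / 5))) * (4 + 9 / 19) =357 / 760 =0.47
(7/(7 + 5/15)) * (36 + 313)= 7329/22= 333.14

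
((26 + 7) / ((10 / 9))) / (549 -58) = 297 / 4910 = 0.06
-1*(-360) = 360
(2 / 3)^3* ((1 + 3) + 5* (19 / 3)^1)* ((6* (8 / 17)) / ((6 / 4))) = 27392 / 1377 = 19.89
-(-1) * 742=742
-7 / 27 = -0.26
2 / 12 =1 / 6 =0.17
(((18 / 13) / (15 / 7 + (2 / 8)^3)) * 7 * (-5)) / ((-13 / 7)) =1975680 / 163423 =12.09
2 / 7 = 0.29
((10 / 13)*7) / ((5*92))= 7 / 598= 0.01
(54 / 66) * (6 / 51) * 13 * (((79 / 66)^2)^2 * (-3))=-506351053 / 65708808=-7.71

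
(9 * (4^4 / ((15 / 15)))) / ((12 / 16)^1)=3072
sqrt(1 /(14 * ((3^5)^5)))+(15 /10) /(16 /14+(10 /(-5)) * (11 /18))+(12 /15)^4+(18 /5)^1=-18613 /1250+sqrt(42) /22320522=-14.89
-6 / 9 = -2 / 3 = -0.67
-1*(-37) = 37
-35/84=-5/12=-0.42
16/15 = 1.07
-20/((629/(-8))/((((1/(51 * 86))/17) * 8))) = 640/23449749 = 0.00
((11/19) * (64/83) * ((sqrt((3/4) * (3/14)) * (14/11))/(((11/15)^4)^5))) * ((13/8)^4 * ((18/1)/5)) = 51285235032614650726318359375 * sqrt(14)/67899311488553416608638528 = 2826.12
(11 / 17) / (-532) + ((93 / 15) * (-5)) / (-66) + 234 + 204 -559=-35972873 / 298452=-120.53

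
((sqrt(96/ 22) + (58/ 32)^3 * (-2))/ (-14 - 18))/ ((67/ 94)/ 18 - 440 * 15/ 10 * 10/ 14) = -72215829/ 91474018304 + 2961 * sqrt(33)/ 122828882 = -0.00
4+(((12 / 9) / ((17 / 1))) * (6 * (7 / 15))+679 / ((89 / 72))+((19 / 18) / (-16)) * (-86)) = 609166397 / 1089360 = 559.20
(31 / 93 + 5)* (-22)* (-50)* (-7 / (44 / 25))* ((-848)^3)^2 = -26029939191426580480000 / 3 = -8676646397142193493333.33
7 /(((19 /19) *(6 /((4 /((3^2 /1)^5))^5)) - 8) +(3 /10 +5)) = 17920 /10768469815377788831546823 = 0.00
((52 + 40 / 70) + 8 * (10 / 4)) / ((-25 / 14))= -1016 / 25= -40.64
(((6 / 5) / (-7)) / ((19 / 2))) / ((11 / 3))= -36 / 7315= -0.00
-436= -436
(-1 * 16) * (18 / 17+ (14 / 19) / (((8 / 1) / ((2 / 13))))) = -72088 / 4199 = -17.17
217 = 217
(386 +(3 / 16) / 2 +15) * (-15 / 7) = -192525 / 224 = -859.49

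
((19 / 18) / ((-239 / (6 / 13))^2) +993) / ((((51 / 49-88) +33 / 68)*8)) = -7985033787535 / 5562915827638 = -1.44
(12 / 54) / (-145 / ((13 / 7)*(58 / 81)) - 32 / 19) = -988 / 492273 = -0.00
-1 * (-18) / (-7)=-18 / 7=-2.57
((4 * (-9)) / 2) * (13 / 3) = -78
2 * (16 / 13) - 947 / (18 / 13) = -159467 / 234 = -681.48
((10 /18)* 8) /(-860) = -2 /387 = -0.01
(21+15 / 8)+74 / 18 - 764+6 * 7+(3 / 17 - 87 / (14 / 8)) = -6379319 / 8568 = -744.55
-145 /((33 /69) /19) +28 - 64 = -63761 /11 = -5796.45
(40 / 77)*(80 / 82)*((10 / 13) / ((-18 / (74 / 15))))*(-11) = 118400 / 100737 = 1.18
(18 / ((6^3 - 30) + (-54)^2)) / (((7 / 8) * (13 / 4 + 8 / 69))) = 6624 / 3362051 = 0.00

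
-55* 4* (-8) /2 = 880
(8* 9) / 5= 72 / 5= 14.40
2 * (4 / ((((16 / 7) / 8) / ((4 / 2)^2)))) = 112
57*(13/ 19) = 39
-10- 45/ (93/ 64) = -1270/ 31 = -40.97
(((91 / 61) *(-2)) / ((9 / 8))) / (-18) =728 / 4941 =0.15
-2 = -2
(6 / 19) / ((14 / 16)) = 48 / 133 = 0.36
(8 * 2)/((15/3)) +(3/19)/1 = 319/95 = 3.36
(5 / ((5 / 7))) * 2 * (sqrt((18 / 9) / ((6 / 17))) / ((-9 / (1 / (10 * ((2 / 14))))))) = -49 * sqrt(51) / 135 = -2.59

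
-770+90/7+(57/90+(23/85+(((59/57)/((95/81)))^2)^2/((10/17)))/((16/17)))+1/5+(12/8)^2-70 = -29341144293948458381/35665482386100000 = -822.68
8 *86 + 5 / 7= 4821 / 7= 688.71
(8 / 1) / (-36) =-2 / 9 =-0.22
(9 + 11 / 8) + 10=163 / 8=20.38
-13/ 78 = -1/ 6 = -0.17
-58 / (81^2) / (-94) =29 / 308367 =0.00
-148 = -148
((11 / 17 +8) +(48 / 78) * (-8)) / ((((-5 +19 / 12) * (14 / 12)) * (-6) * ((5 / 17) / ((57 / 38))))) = 14814 / 18655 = 0.79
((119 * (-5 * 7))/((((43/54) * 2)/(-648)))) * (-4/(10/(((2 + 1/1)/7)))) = -12492144/43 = -290514.98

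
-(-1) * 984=984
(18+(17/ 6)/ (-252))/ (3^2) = 27199/ 13608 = 2.00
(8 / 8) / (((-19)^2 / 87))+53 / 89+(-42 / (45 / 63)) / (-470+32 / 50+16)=58640369 / 60691681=0.97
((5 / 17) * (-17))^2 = 25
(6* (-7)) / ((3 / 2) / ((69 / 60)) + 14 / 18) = -8694 / 431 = -20.17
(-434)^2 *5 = 941780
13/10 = 1.30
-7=-7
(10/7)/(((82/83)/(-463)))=-192145/287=-669.49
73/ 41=1.78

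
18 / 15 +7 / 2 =47 / 10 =4.70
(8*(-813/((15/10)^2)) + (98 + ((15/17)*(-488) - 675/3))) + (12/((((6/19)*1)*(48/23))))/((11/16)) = -3421.77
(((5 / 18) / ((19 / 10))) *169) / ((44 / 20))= 21125 / 1881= 11.23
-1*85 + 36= -49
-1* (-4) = 4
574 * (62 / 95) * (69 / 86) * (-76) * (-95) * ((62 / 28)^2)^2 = 52167790.88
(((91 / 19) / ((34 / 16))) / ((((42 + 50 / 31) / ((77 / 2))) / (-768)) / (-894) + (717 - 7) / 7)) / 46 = 37284863616 / 77183034528781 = 0.00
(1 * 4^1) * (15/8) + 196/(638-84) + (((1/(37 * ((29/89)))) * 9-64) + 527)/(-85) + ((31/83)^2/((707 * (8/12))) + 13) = 378944184000685/24609569181911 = 15.40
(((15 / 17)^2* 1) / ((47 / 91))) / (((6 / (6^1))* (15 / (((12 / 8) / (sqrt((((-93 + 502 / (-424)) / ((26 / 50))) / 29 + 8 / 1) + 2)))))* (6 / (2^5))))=4368* sqrt(5995598765) / 815156579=0.41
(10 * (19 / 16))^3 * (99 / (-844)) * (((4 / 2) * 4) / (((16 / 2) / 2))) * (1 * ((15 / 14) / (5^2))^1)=-50928075 / 3024896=-16.84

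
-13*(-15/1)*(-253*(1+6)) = -345345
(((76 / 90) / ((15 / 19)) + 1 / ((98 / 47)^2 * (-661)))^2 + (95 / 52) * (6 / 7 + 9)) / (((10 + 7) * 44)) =415595284265271560267 / 16231813063136503560000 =0.03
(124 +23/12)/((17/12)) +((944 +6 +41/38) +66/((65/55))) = 9202591/8398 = 1095.81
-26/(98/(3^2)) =-117/49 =-2.39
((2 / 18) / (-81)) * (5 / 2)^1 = -5 / 1458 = -0.00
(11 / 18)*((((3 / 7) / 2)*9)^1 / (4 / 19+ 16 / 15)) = 9405 / 10192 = 0.92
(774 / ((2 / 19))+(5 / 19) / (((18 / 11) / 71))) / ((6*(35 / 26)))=911.79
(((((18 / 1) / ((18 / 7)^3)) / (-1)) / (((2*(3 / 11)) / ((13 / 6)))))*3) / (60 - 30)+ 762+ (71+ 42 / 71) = 6899855921 / 8281440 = 833.17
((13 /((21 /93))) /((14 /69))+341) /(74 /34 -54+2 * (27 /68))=-208165 /17003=-12.24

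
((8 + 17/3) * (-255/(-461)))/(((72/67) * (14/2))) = 1.00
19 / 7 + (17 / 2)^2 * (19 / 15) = 39577 / 420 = 94.23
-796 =-796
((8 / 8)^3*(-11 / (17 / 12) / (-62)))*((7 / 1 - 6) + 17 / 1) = 1188 / 527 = 2.25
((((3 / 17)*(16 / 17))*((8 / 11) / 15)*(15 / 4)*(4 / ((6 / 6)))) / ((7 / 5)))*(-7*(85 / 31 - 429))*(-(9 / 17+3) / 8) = -190281600 / 1675333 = -113.58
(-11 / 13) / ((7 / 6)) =-66 / 91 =-0.73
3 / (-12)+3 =11 / 4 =2.75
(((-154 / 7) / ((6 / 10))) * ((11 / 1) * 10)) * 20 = -242000 / 3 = -80666.67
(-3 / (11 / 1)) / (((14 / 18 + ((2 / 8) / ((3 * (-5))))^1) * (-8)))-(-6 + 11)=-14935 / 3014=-4.96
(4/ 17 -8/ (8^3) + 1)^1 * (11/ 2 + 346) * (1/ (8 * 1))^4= 0.10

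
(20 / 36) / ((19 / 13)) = 65 / 171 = 0.38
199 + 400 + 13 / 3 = 1810 / 3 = 603.33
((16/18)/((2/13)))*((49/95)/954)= 1274/407835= 0.00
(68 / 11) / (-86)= -34 / 473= -0.07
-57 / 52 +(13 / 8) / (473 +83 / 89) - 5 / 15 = -6255719 / 4386720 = -1.43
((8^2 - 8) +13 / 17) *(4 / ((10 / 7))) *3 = 8106 / 17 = 476.82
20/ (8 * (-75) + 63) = -20/ 537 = -0.04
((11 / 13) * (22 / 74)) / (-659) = -121 / 316979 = -0.00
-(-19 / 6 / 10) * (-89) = -1691 / 60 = -28.18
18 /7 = 2.57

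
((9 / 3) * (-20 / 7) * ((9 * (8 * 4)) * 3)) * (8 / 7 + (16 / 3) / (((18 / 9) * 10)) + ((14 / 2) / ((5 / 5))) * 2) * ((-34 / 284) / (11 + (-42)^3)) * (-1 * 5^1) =237651840 / 257713883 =0.92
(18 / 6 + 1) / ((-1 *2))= -2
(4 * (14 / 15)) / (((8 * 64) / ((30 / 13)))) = 7 / 416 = 0.02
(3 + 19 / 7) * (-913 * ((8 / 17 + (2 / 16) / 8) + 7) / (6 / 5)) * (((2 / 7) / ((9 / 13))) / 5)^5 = -122714564258 / 984166238475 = -0.12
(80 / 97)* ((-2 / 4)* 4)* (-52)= 85.77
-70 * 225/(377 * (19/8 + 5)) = -126000/22243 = -5.66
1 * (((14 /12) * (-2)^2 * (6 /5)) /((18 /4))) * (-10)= -112 /9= -12.44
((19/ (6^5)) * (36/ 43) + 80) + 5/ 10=747703/ 9288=80.50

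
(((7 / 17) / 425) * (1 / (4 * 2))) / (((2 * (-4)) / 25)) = -7 / 18496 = -0.00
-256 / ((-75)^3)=0.00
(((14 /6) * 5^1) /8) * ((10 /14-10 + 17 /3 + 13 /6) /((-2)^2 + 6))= -61 /288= -0.21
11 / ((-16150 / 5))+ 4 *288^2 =1071636469 / 3230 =331776.00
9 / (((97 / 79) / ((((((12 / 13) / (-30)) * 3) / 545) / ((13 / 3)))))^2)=18198756 / 1995491540355625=0.00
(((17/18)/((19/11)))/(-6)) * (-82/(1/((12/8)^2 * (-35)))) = -268345/456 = -588.48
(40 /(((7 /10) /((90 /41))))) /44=9000 /3157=2.85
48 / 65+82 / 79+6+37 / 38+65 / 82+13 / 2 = 128347721 / 8000330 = 16.04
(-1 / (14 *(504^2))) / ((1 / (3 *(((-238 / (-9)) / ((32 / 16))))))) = -17 / 1524096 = -0.00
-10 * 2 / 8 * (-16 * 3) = 120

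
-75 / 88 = -0.85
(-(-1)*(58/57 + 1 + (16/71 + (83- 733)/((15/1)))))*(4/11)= -221724/14839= -14.94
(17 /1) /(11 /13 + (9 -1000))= -221 /12872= -0.02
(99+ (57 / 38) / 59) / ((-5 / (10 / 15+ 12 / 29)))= -36613 / 1711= -21.40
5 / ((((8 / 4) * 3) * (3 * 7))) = 0.04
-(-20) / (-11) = -1.82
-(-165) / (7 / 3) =495 / 7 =70.71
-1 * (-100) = 100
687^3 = 324242703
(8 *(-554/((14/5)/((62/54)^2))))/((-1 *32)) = 1330985/20412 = 65.21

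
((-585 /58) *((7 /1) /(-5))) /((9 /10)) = 455 /29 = 15.69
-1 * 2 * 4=-8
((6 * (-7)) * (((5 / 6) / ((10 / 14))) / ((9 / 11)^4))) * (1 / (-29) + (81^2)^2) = -895581046193372 / 190269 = -4706920445.23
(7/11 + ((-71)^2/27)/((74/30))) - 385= -1130669/3663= -308.67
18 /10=1.80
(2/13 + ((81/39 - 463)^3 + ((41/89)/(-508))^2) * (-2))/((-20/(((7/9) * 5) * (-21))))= 799705691.94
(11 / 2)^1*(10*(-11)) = -605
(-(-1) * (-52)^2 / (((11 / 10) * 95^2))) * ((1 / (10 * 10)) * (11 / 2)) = 676 / 45125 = 0.01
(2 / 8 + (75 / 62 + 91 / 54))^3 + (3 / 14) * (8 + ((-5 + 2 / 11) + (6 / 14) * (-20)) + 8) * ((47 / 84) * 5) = 4625588700682837 / 141593446564416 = 32.67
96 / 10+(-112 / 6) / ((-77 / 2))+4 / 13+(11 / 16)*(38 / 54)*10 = 2352199 / 154440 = 15.23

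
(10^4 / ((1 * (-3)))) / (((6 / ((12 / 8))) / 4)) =-10000 / 3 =-3333.33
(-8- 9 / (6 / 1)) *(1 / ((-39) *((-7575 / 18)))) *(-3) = 57 / 32825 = 0.00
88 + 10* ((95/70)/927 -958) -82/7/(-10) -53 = -309649043/32445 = -9543.81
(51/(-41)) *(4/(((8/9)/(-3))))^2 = -37179/164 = -226.70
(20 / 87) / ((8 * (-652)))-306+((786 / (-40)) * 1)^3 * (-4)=852086045467 / 28362000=30043.23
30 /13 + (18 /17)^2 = 12882 /3757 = 3.43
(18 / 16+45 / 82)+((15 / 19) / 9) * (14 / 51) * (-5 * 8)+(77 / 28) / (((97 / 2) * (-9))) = 21712993 / 30829704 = 0.70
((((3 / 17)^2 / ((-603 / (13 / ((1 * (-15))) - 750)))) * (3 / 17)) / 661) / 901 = 11263 / 980207049655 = 0.00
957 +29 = 986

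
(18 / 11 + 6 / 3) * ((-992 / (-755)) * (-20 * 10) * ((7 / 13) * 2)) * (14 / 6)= -155545600 / 64779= -2401.17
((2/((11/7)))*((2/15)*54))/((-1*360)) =-7/275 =-0.03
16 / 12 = 4 / 3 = 1.33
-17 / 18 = -0.94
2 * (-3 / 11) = -6 / 11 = -0.55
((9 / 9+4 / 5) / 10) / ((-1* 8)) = -9 / 400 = -0.02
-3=-3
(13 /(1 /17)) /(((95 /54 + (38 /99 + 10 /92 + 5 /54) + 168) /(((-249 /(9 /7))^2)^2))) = 12742285164154546 /6981735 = 1825088629.71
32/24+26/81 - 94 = -92.35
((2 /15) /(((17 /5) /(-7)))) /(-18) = 7 /459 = 0.02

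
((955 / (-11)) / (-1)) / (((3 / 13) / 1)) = 12415 / 33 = 376.21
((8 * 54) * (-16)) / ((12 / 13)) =-7488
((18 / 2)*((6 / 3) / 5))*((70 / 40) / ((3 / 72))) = 756 / 5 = 151.20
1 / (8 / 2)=1 / 4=0.25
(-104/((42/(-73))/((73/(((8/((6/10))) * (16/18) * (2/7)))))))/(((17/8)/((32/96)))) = 207831/340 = 611.27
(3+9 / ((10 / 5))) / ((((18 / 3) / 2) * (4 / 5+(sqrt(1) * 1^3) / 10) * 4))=25 / 36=0.69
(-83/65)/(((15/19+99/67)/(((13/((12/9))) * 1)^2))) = -316977/5920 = -53.54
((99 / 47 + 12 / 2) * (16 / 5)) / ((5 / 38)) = 231648 / 1175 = 197.15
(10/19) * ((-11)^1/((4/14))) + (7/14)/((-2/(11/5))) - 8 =-10949/380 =-28.81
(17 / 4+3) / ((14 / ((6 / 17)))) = 87 / 476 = 0.18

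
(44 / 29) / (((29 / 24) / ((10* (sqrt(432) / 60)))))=2112* sqrt(3) / 841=4.35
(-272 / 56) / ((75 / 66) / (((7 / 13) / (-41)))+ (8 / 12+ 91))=-2244 / 2375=-0.94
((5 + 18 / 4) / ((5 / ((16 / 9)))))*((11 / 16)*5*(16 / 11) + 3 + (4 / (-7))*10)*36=9728 / 35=277.94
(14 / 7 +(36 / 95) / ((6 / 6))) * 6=1356 / 95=14.27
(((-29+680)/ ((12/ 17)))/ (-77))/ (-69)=527/ 3036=0.17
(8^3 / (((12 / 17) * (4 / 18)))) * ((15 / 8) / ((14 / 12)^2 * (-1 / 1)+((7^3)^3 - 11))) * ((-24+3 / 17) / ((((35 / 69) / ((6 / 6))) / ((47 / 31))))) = -3404371680 / 315242281319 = -0.01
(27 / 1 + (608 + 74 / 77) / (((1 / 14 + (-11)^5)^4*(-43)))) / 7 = 36673087179399140877382683979 / 9507837416881258745995516119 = 3.86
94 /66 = 47 /33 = 1.42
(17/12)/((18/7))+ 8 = 1847/216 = 8.55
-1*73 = -73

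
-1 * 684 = -684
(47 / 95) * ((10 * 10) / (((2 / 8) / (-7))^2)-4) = 38785.39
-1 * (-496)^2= -246016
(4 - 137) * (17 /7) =-323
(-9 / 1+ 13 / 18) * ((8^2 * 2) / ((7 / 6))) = -19072 / 21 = -908.19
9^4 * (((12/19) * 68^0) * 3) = 236196/19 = 12431.37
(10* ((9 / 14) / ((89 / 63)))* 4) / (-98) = -810 / 4361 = -0.19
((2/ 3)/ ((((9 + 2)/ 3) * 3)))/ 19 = 2/ 627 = 0.00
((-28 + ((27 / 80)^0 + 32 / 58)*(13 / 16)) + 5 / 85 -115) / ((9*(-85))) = 24835 / 134096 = 0.19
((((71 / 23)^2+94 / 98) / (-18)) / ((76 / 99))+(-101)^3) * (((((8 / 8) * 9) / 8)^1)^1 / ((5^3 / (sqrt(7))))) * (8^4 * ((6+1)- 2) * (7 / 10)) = -1169101638196992 * sqrt(7) / 8794625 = -351709389.77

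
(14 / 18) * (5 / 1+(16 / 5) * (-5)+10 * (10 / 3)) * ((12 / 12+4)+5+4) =6566 / 27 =243.19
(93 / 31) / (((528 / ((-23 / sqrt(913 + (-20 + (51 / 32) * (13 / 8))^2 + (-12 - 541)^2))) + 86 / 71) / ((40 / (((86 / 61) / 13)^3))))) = -7.40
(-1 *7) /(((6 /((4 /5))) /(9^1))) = -42 /5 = -8.40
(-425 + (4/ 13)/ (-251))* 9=-12481011/ 3263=-3825.01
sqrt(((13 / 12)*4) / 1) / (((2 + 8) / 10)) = sqrt(39) / 3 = 2.08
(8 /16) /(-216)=-1 /432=-0.00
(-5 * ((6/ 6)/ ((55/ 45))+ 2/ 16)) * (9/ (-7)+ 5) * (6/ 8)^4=-436995/ 78848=-5.54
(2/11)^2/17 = 4/2057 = 0.00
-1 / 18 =-0.06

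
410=410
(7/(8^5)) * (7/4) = 49/131072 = 0.00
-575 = -575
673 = 673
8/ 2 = 4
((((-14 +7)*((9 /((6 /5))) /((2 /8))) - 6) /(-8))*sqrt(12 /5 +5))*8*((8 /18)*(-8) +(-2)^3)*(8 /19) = -19968*sqrt(185) /95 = -2858.89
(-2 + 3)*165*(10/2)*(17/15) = 935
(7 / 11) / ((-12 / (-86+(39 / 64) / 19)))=731759 / 160512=4.56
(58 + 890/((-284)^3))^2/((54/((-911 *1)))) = -44666438147986519439/787048144410624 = -56751.85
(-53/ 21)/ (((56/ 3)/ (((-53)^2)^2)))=-1066825.24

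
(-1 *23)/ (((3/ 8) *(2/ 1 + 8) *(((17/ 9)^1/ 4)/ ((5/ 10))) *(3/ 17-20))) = 552/ 1685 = 0.33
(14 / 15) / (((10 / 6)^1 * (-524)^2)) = 0.00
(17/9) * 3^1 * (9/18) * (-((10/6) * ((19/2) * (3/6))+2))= -28.10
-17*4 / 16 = -17 / 4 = -4.25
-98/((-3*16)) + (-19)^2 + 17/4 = 8815/24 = 367.29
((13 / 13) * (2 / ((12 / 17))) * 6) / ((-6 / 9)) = -51 / 2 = -25.50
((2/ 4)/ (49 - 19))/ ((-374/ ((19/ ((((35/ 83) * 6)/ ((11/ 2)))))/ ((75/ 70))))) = -1577/ 918000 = -0.00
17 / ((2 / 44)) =374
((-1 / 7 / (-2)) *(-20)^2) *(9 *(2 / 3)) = 1200 / 7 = 171.43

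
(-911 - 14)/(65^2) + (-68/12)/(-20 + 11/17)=12322/166803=0.07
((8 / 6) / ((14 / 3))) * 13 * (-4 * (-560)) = 8320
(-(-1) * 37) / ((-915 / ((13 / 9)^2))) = -6253 / 74115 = -0.08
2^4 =16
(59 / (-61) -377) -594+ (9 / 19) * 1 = -1125961 / 1159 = -971.49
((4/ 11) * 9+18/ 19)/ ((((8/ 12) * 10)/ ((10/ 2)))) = 1323/ 418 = 3.17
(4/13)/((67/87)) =348/871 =0.40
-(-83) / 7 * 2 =166 / 7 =23.71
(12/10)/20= 3/50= 0.06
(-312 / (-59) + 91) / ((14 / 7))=5681 / 118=48.14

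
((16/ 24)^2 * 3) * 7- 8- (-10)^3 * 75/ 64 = 28157/ 24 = 1173.21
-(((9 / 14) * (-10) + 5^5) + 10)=-21900 / 7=-3128.57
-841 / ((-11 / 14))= 1070.36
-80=-80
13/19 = 0.68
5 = 5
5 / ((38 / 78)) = 195 / 19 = 10.26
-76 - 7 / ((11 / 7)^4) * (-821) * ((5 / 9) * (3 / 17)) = 12244219 / 746691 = 16.40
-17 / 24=-0.71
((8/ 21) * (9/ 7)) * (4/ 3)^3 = 512/ 441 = 1.16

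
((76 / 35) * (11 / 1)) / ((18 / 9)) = 418 / 35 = 11.94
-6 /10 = -0.60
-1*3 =-3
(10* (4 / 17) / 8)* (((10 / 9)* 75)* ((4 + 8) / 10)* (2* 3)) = 3000 / 17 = 176.47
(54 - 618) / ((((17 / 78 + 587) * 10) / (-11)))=241956 / 229015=1.06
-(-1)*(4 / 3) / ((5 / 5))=4 / 3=1.33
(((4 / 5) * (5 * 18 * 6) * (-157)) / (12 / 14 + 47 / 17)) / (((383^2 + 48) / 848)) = -6844255488 / 63243647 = -108.22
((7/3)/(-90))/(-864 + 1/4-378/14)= 2/68715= 0.00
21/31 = 0.68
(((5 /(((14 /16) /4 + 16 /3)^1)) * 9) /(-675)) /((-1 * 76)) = 8 /50635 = 0.00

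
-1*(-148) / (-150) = -74 / 75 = -0.99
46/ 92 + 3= 7/ 2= 3.50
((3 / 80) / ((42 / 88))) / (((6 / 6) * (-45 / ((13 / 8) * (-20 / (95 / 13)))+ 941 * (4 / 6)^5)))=451737 / 770624120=0.00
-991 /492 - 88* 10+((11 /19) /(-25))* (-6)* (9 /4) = -206053663 /233700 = -881.70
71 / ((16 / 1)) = 71 / 16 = 4.44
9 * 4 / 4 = 9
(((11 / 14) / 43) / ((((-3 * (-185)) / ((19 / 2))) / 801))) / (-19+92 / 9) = -502227 / 17596460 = -0.03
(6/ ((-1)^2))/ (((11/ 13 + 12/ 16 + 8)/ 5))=1560/ 499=3.13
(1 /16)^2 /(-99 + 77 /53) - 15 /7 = -19853171 /9264640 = -2.14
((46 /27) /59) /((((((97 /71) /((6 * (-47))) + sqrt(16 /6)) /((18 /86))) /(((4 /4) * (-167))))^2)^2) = 7735621475340425487429881772311537940990859776 * sqrt(6) /263417806730195566382446004400972913269036875 + 1596798238937921879034390477116822516020135015584 /263417806730195566382446004400972913269036875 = 6133.78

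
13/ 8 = 1.62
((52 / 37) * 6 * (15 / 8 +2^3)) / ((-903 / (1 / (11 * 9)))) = -1027 / 1102563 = -0.00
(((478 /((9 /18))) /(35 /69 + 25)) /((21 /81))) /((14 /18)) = 185.87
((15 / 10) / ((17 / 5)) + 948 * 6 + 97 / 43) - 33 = 8271553 / 1462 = 5657.70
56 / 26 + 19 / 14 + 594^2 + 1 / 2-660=32048381 / 91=352180.01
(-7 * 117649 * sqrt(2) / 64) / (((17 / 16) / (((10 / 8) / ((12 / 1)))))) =-4117715 * sqrt(2) / 3264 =-1784.11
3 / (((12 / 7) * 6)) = 7 / 24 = 0.29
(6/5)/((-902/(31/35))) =-93/78925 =-0.00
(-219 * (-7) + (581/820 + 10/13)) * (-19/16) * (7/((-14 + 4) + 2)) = 2175551889/1364480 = 1594.42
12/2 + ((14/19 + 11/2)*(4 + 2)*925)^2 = 1198161794.43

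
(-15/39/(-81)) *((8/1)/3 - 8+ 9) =0.02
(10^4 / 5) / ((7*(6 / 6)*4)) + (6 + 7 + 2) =605 / 7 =86.43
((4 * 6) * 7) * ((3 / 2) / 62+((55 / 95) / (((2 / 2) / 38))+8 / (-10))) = 552678 / 155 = 3565.66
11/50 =0.22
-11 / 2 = -5.50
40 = 40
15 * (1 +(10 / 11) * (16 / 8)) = 465 / 11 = 42.27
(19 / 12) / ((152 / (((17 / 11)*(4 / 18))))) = 17 / 4752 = 0.00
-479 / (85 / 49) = -23471 / 85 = -276.13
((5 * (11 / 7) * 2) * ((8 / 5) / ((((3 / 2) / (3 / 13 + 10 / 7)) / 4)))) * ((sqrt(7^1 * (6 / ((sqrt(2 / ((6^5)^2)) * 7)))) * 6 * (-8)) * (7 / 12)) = -30615552 * 2^(3 / 4) / 91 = -565813.36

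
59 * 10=590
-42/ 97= -0.43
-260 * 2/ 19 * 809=-420680/ 19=-22141.05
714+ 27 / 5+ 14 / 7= 3607 / 5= 721.40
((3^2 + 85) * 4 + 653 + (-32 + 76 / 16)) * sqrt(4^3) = 8014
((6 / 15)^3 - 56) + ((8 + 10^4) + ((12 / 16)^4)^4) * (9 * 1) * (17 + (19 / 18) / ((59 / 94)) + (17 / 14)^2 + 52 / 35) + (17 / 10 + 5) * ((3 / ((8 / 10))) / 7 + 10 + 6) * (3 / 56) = 1728841344941412831761 / 886910746624000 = 1949284.47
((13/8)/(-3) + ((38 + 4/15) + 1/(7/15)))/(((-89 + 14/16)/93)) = -42.07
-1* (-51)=51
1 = 1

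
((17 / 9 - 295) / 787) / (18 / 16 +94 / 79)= -1667216 / 10362429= -0.16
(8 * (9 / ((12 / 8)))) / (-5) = -48 / 5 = -9.60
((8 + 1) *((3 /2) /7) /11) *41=1107 /154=7.19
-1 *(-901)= 901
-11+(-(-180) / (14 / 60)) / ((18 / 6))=1723 / 7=246.14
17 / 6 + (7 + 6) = 95 / 6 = 15.83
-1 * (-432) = 432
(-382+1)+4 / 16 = -380.75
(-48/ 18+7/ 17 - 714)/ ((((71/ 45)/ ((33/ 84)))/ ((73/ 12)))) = -146663935/ 135184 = -1084.92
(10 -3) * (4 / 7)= 4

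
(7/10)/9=7/90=0.08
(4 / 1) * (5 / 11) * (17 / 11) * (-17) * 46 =-265880 / 121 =-2197.36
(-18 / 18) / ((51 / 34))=-2 / 3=-0.67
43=43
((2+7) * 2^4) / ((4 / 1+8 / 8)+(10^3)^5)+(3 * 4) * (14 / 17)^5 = 4.55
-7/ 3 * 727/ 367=-5089/ 1101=-4.62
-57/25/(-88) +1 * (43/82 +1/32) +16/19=9759437/6855200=1.42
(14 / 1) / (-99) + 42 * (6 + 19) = 103936 / 99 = 1049.86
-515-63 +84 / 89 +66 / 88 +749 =61479 / 356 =172.69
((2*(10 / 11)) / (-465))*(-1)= 4 / 1023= 0.00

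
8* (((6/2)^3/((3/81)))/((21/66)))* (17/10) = 1090584/35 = 31159.54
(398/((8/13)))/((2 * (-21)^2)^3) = 2587/2744515872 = 0.00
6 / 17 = 0.35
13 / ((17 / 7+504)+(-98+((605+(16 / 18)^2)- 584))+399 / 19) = 7371 / 255841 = 0.03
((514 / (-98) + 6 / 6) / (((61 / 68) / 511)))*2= -2065024 / 427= -4836.12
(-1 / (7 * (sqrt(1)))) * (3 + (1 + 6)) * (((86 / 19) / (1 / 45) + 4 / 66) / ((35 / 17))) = -4343432 / 30723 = -141.37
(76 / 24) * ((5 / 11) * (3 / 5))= 19 / 22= 0.86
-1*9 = -9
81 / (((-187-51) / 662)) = -26811 / 119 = -225.30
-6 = -6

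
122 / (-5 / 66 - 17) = -8052 / 1127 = -7.14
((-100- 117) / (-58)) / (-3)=-217 / 174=-1.25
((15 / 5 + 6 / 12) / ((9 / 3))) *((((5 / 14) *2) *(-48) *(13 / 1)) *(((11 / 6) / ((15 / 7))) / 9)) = -4004 / 81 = -49.43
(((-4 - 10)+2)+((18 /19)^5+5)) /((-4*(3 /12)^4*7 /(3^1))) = 2965080000 /17332693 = 171.07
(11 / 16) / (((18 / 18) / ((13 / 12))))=143 / 192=0.74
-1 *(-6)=6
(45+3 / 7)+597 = 4497 / 7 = 642.43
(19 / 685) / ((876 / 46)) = 0.00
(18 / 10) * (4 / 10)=18 / 25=0.72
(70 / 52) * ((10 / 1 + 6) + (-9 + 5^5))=54810 / 13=4216.15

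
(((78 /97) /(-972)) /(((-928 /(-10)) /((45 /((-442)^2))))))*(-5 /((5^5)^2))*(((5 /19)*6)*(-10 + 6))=-1 /150600284250000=-0.00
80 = 80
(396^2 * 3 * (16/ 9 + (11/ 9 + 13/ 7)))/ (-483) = -5331744/ 1127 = -4730.92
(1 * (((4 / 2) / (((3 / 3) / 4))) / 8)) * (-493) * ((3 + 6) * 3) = -13311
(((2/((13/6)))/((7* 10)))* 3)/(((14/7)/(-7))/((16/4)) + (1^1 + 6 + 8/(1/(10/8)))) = 12/5135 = 0.00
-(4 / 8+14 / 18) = -23 / 18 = -1.28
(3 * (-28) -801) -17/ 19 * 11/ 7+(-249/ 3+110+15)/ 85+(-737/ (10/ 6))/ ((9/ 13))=-51708343/ 33915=-1524.65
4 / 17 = 0.24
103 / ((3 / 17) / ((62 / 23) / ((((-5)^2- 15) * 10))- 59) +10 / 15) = 155.20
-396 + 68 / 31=-393.81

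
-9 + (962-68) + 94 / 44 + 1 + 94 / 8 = 39595 / 44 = 899.89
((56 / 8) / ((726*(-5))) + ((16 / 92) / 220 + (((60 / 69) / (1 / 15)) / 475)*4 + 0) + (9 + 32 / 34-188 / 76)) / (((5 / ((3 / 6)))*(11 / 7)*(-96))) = -57206597 / 11390974848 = -0.01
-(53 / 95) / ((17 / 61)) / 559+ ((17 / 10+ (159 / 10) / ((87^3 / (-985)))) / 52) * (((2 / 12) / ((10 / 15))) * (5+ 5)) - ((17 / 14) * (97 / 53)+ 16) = -2668028535151541 / 147036360031470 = -18.15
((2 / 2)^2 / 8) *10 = 5 / 4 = 1.25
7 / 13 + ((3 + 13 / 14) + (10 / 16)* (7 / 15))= 10393 / 2184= 4.76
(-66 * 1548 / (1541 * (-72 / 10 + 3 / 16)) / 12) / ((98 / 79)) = 815280 / 1283653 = 0.64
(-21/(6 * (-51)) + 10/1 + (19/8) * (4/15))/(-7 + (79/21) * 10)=19103/54655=0.35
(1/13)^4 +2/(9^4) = 0.00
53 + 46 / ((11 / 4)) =767 / 11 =69.73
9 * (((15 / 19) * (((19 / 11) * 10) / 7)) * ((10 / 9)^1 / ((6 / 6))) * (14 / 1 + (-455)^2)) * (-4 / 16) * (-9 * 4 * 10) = 3992895000 / 11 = 362990454.55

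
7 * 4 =28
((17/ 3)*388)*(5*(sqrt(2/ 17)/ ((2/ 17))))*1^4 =16490*sqrt(34)/ 3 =32050.80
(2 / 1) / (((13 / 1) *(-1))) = -2 / 13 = -0.15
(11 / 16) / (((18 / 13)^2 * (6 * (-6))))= -1859 / 186624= -0.01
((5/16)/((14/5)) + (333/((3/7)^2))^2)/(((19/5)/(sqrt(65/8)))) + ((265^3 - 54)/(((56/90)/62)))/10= 3681405405 * sqrt(130)/17024 + 5192070309/28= 187896688.65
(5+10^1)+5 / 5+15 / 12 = 69 / 4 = 17.25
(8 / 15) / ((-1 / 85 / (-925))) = 125800 / 3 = 41933.33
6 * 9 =54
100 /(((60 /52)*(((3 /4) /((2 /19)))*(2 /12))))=72.98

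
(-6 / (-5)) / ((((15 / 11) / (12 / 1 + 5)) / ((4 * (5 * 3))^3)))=3231360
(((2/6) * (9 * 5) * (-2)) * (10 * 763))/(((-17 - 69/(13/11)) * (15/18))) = 25506/7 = 3643.71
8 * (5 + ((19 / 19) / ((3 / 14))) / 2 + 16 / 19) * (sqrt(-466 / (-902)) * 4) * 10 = 1880.40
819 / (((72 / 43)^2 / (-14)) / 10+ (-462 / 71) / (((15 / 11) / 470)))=-3763112535 / 10305049756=-0.37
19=19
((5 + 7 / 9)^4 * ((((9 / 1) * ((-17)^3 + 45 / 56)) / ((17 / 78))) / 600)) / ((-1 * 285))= 817091138552 / 618100875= 1321.94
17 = 17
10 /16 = 5 /8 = 0.62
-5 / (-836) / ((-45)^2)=1 / 338580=0.00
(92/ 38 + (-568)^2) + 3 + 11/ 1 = 6130168/ 19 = 322640.42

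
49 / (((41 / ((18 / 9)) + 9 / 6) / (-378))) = -9261 / 11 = -841.91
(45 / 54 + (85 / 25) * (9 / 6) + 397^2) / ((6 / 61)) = 72108832 / 45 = 1602418.49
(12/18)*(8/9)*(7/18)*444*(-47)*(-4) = 1558144/81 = 19236.35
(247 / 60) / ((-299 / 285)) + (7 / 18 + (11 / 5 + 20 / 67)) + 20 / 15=82331 / 277380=0.30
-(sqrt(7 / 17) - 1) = 1 - sqrt(119) / 17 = 0.36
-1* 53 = -53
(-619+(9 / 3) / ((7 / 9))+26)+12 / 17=-70024 / 119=-588.44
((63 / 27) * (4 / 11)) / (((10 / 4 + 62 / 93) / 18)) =1008 / 209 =4.82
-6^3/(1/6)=-1296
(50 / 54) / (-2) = -25 / 54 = -0.46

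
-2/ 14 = -1/ 7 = -0.14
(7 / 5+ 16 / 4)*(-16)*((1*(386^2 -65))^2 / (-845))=9581951272752 / 4225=2267917461.01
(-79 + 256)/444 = 59/148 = 0.40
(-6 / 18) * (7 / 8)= -7 / 24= -0.29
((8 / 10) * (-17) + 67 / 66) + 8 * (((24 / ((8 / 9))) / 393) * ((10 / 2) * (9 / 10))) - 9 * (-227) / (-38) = -26232391 / 410685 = -63.87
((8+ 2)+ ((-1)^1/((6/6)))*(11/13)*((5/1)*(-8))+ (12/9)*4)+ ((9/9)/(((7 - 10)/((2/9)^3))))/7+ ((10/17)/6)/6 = 332883865/6766578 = 49.20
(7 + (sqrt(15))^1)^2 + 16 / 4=14 * sqrt(15) + 68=122.22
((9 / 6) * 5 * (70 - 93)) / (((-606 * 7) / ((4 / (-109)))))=-115 / 77063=-0.00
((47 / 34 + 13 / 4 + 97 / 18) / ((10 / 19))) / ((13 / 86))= 5010661 / 39780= 125.96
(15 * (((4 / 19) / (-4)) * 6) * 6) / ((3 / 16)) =-151.58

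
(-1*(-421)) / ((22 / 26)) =5473 / 11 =497.55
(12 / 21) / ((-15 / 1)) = -4 / 105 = -0.04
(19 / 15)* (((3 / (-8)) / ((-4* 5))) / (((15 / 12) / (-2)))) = -19 / 500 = -0.04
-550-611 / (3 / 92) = -57862 / 3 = -19287.33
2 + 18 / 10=3.80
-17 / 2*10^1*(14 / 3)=-1190 / 3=-396.67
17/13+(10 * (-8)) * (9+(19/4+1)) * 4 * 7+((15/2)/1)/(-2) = -1718207/52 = -33042.44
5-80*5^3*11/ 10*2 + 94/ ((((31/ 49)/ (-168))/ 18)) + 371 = -14598888/ 31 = -470931.87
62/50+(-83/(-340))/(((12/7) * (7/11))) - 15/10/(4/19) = -115489/20400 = -5.66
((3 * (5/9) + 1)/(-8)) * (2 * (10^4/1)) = -20000/3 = -6666.67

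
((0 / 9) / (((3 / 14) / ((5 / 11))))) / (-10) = 0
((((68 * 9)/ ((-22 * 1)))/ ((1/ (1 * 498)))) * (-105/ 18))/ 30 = 29631/ 11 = 2693.73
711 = 711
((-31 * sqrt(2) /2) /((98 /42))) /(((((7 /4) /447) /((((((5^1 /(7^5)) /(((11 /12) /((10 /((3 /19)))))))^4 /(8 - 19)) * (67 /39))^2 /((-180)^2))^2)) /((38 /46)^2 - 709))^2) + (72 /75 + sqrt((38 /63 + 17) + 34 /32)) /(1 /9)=-4868359517610661515811801016558318373305527961155396980327430419097025773568000000000000000000000000000000000000000000000000000000000000 * sqrt(2) /67678376305397028454739060065704388711309629642283141065896334924044230853373927457993335128742390238462448506481954223747525144910708083872802660192479935586666957721441741158517596936584755235412073741 + 216 /25 + 3 * sqrt(131705) /28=47.52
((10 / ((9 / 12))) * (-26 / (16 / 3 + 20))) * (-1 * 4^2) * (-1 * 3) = -12480 / 19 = -656.84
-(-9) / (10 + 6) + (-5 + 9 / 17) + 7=841 / 272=3.09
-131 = -131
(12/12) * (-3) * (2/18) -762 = -2287/3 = -762.33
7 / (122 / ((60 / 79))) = 210 / 4819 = 0.04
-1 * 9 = -9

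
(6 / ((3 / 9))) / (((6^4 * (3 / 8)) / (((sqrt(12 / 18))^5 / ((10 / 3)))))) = 2 * sqrt(6) / 1215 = 0.00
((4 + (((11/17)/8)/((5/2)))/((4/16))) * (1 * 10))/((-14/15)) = -5265/119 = -44.24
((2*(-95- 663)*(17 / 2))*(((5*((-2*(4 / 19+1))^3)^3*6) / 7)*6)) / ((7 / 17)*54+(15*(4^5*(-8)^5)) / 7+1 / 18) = -654534501383332335329280 / 49698679665372104109607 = -13.17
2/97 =0.02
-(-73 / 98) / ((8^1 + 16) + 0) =0.03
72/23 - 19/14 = 571/322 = 1.77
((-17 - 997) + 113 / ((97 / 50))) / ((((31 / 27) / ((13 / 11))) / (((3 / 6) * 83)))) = -122766462 / 3007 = -40826.89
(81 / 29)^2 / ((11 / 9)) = 59049 / 9251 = 6.38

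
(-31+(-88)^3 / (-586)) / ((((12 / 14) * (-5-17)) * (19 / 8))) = -1547714 / 61237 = -25.27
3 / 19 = 0.16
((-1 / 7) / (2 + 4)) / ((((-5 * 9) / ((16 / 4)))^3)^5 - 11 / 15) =2684354560 / 659746364439030386633198573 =0.00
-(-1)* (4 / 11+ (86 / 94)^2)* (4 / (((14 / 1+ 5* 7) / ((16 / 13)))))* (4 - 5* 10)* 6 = -515347200 / 15478463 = -33.29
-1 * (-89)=89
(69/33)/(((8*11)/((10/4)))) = 115/1936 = 0.06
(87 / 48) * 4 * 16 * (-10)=-1160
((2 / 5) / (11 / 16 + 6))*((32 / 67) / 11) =1024 / 394295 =0.00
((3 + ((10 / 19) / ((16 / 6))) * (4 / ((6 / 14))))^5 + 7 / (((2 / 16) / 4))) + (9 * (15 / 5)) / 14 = 100103314385 / 34665386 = 2887.70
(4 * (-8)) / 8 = -4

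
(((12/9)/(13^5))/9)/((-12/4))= -4/30074733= -0.00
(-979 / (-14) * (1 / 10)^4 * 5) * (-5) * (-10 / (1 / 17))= 16643 / 560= 29.72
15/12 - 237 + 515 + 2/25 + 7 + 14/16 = 57441/200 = 287.20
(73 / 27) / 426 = 73 / 11502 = 0.01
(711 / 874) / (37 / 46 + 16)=711 / 14687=0.05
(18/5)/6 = 3/5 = 0.60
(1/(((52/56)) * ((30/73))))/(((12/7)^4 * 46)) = 1226911/186001920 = 0.01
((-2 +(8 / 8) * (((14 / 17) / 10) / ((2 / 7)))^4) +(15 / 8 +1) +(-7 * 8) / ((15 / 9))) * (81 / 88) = -2213445078369 / 73498480000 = -30.12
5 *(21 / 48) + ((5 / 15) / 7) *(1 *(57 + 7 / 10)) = 8291 / 1680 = 4.94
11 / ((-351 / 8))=-88 / 351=-0.25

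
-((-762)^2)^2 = -337147454736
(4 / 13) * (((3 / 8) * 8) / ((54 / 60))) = 40 / 39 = 1.03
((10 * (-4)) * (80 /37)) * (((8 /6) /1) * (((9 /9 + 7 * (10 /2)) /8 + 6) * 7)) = -313600 /37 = -8475.68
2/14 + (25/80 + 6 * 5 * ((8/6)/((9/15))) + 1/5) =113101/1680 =67.32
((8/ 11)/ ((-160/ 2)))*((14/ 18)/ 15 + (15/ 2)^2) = -30403/ 59400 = -0.51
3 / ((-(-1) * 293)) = 3 / 293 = 0.01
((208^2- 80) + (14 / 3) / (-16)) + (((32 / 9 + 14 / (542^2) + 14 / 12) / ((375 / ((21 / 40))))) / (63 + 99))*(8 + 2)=2311990515432293 / 53538489000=43183.71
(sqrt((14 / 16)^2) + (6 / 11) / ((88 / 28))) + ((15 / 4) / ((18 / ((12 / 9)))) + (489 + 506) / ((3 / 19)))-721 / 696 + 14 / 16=1592397919 / 252648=6302.83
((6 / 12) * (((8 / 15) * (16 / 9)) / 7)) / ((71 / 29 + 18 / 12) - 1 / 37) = 137344 / 7952175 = 0.02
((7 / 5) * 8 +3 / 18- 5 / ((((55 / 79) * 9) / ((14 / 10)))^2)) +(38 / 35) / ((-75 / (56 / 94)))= 1279266011 / 115161750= 11.11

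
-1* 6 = -6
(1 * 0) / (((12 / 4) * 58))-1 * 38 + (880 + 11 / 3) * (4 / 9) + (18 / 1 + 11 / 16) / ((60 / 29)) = 3142999 / 8640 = 363.77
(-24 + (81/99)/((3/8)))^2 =57600/121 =476.03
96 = 96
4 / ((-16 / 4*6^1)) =-1 / 6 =-0.17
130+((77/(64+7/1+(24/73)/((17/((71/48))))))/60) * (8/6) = 130.02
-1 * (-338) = 338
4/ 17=0.24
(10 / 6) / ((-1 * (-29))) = 5 / 87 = 0.06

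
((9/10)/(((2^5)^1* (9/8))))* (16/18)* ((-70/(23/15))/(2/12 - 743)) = 140/102511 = 0.00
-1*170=-170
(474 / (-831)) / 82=-79 / 11357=-0.01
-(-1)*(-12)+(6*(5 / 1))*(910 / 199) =24912 / 199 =125.19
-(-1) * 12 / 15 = 4 / 5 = 0.80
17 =17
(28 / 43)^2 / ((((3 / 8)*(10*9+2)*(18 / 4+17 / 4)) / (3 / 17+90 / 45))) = 33152 / 10844385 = 0.00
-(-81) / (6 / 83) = 1120.50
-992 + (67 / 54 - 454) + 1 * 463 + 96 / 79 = -4183001 / 4266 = -980.54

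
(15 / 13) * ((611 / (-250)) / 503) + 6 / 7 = 0.85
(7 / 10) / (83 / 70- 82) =-49 / 5657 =-0.01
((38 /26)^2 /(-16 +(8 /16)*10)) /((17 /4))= -1444 /31603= -0.05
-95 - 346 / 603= -95.57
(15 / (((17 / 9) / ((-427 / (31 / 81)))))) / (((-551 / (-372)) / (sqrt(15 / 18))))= -9338490 * sqrt(30) / 9367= -5460.55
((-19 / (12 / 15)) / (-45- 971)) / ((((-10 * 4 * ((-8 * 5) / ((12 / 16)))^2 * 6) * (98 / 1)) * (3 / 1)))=-19 / 163132211200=-0.00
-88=-88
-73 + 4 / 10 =-363 / 5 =-72.60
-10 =-10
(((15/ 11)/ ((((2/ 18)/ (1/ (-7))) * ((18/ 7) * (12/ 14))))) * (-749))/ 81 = 7.36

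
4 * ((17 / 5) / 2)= 34 / 5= 6.80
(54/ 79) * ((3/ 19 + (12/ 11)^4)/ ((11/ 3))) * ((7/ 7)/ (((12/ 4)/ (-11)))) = -23646978/ 21976141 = -1.08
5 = 5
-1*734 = -734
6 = 6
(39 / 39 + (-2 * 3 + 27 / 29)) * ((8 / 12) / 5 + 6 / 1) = -10856 / 435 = -24.96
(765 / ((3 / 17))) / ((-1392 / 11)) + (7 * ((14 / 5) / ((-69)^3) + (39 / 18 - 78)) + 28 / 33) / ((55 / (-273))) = 399061923137567 / 153698410800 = 2596.40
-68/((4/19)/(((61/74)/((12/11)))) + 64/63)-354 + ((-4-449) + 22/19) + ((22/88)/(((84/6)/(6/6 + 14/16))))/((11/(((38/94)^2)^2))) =-12742501060046714329/14844952421617472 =-858.37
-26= -26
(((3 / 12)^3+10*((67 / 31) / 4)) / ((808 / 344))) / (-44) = -462293 / 8816896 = -0.05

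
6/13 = 0.46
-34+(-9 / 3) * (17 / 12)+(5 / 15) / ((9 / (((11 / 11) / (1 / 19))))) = -4055 / 108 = -37.55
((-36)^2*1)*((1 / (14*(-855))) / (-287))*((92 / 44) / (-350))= -828 / 367395875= -0.00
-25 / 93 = -0.27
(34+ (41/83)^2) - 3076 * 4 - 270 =-86386379/6889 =-12539.76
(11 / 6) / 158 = 11 / 948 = 0.01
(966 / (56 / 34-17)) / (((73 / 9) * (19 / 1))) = -16422 / 40223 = -0.41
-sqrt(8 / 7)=-2 * sqrt(14) / 7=-1.07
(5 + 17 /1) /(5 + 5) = 11 /5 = 2.20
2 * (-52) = -104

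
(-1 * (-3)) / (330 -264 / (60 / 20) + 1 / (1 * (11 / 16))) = 33 / 2678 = 0.01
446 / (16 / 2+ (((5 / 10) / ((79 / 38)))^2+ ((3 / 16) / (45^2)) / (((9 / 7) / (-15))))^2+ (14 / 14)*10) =729446148625190400 / 29444800409224849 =24.77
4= 4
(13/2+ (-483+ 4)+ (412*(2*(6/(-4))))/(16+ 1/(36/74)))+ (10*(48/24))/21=-540.00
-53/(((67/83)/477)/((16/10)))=-16786584/335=-50109.21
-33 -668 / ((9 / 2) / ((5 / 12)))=-2561 / 27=-94.85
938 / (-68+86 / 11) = -5159 / 331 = -15.59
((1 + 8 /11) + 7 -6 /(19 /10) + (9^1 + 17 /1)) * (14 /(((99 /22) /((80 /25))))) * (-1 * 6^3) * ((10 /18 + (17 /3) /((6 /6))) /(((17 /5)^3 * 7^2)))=-675635200 /3080451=-219.33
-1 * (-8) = 8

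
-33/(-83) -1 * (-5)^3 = 10408/83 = 125.40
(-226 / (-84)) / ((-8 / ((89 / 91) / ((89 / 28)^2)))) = -113 / 3471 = -0.03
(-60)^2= 3600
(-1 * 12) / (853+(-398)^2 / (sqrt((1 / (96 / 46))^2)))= -276 / 7623011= -0.00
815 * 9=7335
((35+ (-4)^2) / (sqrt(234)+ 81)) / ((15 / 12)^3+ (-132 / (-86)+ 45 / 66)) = 13894848 / 88738987-514624*sqrt(26) / 88738987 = 0.13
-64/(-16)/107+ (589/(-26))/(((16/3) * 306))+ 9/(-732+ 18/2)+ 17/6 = 3112311521/1094193984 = 2.84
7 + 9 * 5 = 52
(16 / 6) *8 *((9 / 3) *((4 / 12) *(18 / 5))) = 384 / 5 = 76.80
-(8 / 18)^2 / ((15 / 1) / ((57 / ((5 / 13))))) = -1.95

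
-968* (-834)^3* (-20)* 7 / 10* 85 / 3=-222740513170560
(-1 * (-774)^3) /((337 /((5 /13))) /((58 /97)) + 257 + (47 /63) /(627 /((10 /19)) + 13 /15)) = 20198931655578480 /75029467991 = 269213.31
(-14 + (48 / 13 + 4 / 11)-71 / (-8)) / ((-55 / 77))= 8561 / 5720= 1.50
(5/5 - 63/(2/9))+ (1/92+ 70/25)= -128657/460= -279.69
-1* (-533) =533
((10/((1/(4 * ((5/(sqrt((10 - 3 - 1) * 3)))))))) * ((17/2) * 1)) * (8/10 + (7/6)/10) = 4675 * sqrt(2)/18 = 367.30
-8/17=-0.47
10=10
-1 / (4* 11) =-1 / 44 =-0.02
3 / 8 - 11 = -85 / 8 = -10.62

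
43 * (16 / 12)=172 / 3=57.33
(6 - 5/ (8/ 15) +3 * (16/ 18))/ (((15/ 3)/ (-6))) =17/ 20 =0.85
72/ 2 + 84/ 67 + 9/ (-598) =1492005/ 40066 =37.24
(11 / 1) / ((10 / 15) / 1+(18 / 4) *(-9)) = -66 / 239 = -0.28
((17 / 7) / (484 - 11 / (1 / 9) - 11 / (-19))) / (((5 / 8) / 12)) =5168 / 42735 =0.12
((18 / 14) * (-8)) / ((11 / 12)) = -864 / 77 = -11.22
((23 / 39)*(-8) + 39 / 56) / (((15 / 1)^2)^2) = -8783 / 110565000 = -0.00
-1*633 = -633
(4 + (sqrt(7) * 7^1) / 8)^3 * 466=5569865 * sqrt(7) / 256 + 478349 / 8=117357.99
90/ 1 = 90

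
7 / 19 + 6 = 121 / 19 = 6.37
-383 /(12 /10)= -1915 /6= -319.17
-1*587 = -587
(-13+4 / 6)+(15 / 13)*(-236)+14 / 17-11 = -195464 / 663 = -294.82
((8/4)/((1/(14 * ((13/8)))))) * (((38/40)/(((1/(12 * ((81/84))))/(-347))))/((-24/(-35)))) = -16199001/64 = -253109.39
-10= -10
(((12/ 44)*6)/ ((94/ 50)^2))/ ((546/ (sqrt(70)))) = 1875*sqrt(70)/ 2211209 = 0.01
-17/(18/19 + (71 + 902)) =-323/18505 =-0.02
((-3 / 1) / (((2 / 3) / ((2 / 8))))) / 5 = -9 / 40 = -0.22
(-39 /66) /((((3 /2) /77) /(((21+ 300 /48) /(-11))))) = 9919 /132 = 75.14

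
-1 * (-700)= 700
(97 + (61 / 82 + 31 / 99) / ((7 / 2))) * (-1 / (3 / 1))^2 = 2764642 / 255717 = 10.81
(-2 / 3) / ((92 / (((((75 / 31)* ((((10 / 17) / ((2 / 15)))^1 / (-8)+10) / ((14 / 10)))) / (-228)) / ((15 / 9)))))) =32125 / 103173952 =0.00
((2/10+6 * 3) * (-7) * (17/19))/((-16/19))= 10829/80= 135.36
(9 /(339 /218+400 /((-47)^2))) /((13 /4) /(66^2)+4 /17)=1283782652064 /58454177767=21.96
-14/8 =-7/4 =-1.75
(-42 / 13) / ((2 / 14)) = -294 / 13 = -22.62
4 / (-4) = -1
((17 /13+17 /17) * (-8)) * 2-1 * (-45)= 105 /13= 8.08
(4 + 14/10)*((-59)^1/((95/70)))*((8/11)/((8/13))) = -289926/1045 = -277.44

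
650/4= 325/2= 162.50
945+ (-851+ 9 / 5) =479 / 5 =95.80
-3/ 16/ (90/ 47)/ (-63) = 47/ 30240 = 0.00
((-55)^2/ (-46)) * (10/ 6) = -15125/ 138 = -109.60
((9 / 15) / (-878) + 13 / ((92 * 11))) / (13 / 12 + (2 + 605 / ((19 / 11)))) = 1539969 / 44739453605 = 0.00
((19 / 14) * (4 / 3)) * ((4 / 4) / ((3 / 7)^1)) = 38 / 9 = 4.22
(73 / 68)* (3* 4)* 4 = 876 / 17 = 51.53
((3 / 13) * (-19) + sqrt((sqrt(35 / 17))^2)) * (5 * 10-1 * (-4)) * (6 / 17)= -18468 / 221 + 324 * sqrt(595) / 289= -56.22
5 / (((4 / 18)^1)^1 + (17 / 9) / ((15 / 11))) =3.11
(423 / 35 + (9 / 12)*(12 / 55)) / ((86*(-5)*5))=-2358 / 413875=-0.01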